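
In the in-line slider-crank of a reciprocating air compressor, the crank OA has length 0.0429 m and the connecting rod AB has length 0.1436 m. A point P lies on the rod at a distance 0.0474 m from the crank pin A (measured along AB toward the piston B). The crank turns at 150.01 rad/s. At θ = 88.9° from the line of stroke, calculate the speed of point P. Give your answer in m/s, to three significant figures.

6.45

ω = 150 rad/s.  Crank-pin speed |V_A| = rω = 6.4354 m/s, perpendicular to OA.
Rod angle: sinφ = −(r/L) sinθ ⇒ φ = -17.379°; ω_rod = −rω cosθ/√(L²−r²sin²θ) = -0.90149 rad/s.
V_P = V_A + ω_rod × AP, with AP = 0.0474 m along the rod.
Components: V_Px = −rω sinθ − a·ω_rod·sinφ = -6.447 m/s;  V_Py = rω cosθ + a·ω_rod·cosφ = +0.082764 m/s.
|V_P| = √(V_Px² + V_Py²) = 6.4475 m/s.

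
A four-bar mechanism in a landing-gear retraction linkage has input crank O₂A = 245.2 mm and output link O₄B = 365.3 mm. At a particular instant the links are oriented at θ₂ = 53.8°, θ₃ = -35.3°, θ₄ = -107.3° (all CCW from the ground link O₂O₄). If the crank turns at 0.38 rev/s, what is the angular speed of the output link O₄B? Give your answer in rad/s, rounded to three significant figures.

1.68

ω₂ = 2.388 rad/s (from 0.38 rev/s).
Differentiating the loop-closure r₂e^{iθ₂}+r₃e^{iθ₃}=r₁+r₄e^{iθ₄} gives r₂ω₂e^{iθ₂}+r₃ω₃e^{iθ₃}=r₄ω₄e^{iθ₄}.
Eliminating the other unknown: ω₄ = r₂ω₂ sin(θ₂−θ₃) / [r₄ sin(θ₄−θ₃)].
Numerator sine = +0.99988; denominator sine = -0.95106.
Result = 0.2452·2.388·(+0.99988) / (0.3653·(-0.95106)) = -1.6849 rad/s; magnitude 1.6849 rad/s.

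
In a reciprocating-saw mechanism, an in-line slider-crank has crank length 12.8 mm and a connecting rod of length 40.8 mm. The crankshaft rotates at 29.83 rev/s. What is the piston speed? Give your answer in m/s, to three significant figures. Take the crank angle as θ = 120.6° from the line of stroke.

1.72

ω = 2π·29.8 = 187.4 rad/s
For an in-line slider-crank, x = r cosθ + √(L² − r² sin²θ), so v = −rω sinθ·[1 + r cosθ/√(L² − r² sin²θ)].
With r = 0.0128 m, L = 0.0408 m, θ = 120.6°: √(L² − r² sin²θ) = 0.039284 m.
v = −0.0128·187.4·0.86074·[1 + 0.0128·-0.50904/0.039284] = -1.7225 m/s.
|v| = 1.7225 m/s.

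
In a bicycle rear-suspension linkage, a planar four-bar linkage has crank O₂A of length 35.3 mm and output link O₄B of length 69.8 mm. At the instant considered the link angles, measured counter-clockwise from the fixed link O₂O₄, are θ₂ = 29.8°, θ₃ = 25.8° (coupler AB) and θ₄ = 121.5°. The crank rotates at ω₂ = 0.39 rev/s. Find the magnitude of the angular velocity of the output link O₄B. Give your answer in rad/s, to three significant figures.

0.0869

ω₂ = 2.45 rad/s (from 0.39 rev/s).
Differentiating the loop-closure r₂e^{iθ₂}+r₃e^{iθ₃}=r₁+r₄e^{iθ₄} gives r₂ω₂e^{iθ₂}+r₃ω₃e^{iθ₃}=r₄ω₄e^{iθ₄}.
Eliminating the other unknown: ω₄ = r₂ω₂ sin(θ₂−θ₃) / [r₄ sin(θ₄−θ₃)].
Numerator sine = +0.06976; denominator sine = +0.99506.
Result = 0.0353·2.45·(+0.06976) / (0.0698·(+0.99506)) = +0.086876 rad/s; magnitude 0.086876 rad/s.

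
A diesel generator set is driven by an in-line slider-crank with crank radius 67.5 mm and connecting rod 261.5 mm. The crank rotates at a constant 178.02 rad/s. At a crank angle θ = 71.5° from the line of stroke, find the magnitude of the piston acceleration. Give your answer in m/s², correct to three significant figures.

ω = 178 rad/s
x(θ) = r cosθ + √(L² − r² sin²θ); with ω constant, a = ω²·d²x/dθ².
d²x/dθ² = −r cosθ − r²(cos2θ)/√u − r⁴ sin²2θ/(4u^{3/2}),  u = L² − r² sin²θ = 0.0642847 m².
Substituting r = 0.0675 m, L = 0.2615 m, θ = 71.5°: d²x/dθ² = -0.0071817 m.
a = ω²·d²x/dθ² = (178)²·(-0.0071817) = -227.6 m/s²;  |a| = 227.6 m/s².

228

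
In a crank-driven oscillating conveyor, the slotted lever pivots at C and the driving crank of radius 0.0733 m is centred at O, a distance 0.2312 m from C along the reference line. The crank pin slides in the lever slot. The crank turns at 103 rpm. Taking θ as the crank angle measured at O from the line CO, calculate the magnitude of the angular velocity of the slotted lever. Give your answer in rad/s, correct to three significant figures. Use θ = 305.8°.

ω = 10.79 rad/s (from 103 rpm).
Crank pin A relative to C: A = (d + r cosθ, r sinθ); lever angle φ = atan2(r sinθ, d + r cosθ).
Differentiating tanφ: φ̇ = rω(d cosθ + r)/(d² + r² + 2dr cosθ).
d² + r² + 2dr cosθ = |CA|² = 0.0786528 m²;  d cosθ + r = +0.20854 m.
|ω_lever| = |0.0733·10.79·+0.20854| / 0.0786528 = 2.0963 rad/s.

2.10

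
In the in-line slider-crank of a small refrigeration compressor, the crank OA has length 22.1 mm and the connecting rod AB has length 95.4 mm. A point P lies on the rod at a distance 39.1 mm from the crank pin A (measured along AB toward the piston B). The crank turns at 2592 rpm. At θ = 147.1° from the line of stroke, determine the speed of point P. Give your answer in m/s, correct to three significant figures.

ω = 271.4 rad/s.  Crank-pin speed |V_A| = rω = 5.9987 m/s, perpendicular to OA.
Rod angle: sinφ = −(r/L) sinθ ⇒ φ = -7.229°; ω_rod = −rω cosθ/√(L²−r²sin²θ) = +53.218 rad/s.
V_P = V_A + ω_rod × AP, with AP = 0.0391 m along the rod.
Components: V_Px = −rω sinθ − a·ω_rod·sinφ = -2.9965 m/s;  V_Py = rω cosθ + a·ω_rod·cosφ = -2.9723 m/s.
|V_P| = √(V_Px² + V_Py²) = 4.2206 m/s.

4.22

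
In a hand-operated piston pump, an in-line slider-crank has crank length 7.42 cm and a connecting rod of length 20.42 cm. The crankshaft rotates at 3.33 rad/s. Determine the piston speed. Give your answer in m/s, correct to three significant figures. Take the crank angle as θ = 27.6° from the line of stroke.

ω = 3.33 rad/s
For an in-line slider-crank, x = r cosθ + √(L² − r² sin²θ), so v = −rω sinθ·[1 + r cosθ/√(L² − r² sin²θ)].
With r = 0.0742 m, L = 0.2042 m, θ = 27.6°: √(L² − r² sin²θ) = 0.20129 m.
v = −0.0742·3.33·0.46330·[1 + 0.0742·0.88620/0.20129] = -0.15187 m/s.
|v| = 0.15187 m/s.

0.152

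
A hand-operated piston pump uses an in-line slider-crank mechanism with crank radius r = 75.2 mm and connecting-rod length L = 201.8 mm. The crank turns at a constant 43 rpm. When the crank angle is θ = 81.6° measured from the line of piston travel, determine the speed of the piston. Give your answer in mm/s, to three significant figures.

355

ω = 2π·43/60 = 4.503 rad/s
For an in-line slider-crank, x = r cosθ + √(L² − r² sin²θ), so v = −rω sinθ·[1 + r cosθ/√(L² − r² sin²θ)].
With r = 0.0752 m, L = 0.2018 m, θ = 81.6°: √(L² − r² sin²θ) = 0.18759 m.
v = −0.0752·4.503·0.98927·[1 + 0.0752·0.14608/0.18759] = -0.35461 m/s.
|v| = 0.35461 m/s = 354.61 mm/s.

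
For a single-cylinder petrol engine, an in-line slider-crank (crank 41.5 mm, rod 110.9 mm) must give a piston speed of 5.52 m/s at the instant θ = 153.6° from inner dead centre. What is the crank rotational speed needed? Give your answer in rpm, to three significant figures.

4330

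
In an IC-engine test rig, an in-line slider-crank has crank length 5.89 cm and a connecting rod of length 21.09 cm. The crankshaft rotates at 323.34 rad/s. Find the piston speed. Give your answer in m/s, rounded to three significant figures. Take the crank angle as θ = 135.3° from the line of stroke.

ω = 323.3 rad/s
For an in-line slider-crank, x = r cosθ + √(L² − r² sin²θ), so v = −rω sinθ·[1 + r cosθ/√(L² − r² sin²θ)].
With r = 0.0589 m, L = 0.2109 m, θ = 135.3°: √(L² − r² sin²θ) = 0.20679 m.
v = −0.0589·323.3·0.70339·[1 + 0.0589·-0.71080/0.20679] = -10.684 m/s.
|v| = 10.684 m/s.

10.7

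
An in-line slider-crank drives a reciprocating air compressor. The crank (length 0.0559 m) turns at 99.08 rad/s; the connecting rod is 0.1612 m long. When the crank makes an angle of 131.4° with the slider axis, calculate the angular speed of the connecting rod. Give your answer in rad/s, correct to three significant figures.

ω = 99.08 rad/s
The rod makes angle φ with the slider axis where L sinφ = r sinθ; differentiating, L cosφ·φ̇ = r ω cosθ.
L cosφ = √(L² − r² sin²θ) = 0.15565 m.
|ω_rod| = r ω |cosθ| / √(L² − r² sin²θ) = 0.0559·99.08·0.66131/0.15565 = 23.532 rad/s.

23.5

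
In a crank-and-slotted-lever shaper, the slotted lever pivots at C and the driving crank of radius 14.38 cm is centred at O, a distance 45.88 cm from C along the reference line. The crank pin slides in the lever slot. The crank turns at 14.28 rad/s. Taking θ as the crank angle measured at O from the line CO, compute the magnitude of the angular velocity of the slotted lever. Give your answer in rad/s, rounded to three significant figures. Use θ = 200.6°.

ω = 14.28 rad/s
Crank pin A relative to C: A = (d + r cosθ, r sinθ); lever angle φ = atan2(r sinθ, d + r cosθ).
Differentiating tanφ: φ̇ = rω(d cosθ + r)/(d² + r² + 2dr cosθ).
d² + r² + 2dr cosθ = |CA|² = 0.107662 m²;  d cosθ + r = -0.28566 m.
|ω_lever| = |0.1438·14.28·-0.28566| / 0.107662 = 5.4485 rad/s.

5.45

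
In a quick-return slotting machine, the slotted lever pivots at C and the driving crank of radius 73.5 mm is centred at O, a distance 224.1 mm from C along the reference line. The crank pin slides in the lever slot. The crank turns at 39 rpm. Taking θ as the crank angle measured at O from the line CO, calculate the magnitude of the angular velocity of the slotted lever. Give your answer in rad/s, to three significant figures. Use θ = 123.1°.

ω = 4.084 rad/s (from 39 rpm).
Crank pin A relative to C: A = (d + r cosθ, r sinθ); lever angle φ = atan2(r sinθ, d + r cosθ).
Differentiating tanφ: φ̇ = rω(d cosθ + r)/(d² + r² + 2dr cosθ).
d² + r² + 2dr cosθ = |CA|² = 0.037633 m²;  d cosθ + r = -0.048881 m.
|ω_lever| = |0.0735·4.084·-0.048881| / 0.037633 = 0.3899 rad/s.

0.390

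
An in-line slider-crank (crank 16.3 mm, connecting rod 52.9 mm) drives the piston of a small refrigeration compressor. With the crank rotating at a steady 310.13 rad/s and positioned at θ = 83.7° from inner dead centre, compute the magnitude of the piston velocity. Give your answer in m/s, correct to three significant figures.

ω = 310.1 rad/s
For an in-line slider-crank, x = r cosθ + √(L² − r² sin²θ), so v = −rω sinθ·[1 + r cosθ/√(L² − r² sin²θ)].
With r = 0.0163 m, L = 0.0529 m, θ = 83.7°: √(L² − r² sin²θ) = 0.050358 m.
v = −0.0163·310.1·0.99396·[1 + 0.0163·0.10973/0.050358] = -5.2031 m/s.
|v| = 5.2031 m/s.

5.20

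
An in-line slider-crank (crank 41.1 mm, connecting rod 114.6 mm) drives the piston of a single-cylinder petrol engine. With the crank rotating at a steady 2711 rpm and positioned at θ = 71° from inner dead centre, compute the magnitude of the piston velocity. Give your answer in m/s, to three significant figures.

12.4

ω = 2π·2711/60 = 283.9 rad/s
For an in-line slider-crank, x = r cosθ + √(L² − r² sin²θ), so v = −rω sinθ·[1 + r cosθ/√(L² − r² sin²θ)].
With r = 0.0411 m, L = 0.1146 m, θ = 71°: √(L² − r² sin²θ) = 0.10781 m.
v = −0.0411·283.9·0.94552·[1 + 0.0411·0.32557/0.10781] = -12.402 m/s.
|v| = 12.402 m/s.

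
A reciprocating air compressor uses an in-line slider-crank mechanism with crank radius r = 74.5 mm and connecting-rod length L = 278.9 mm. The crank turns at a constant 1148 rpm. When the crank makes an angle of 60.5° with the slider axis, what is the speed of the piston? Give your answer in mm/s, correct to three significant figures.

8850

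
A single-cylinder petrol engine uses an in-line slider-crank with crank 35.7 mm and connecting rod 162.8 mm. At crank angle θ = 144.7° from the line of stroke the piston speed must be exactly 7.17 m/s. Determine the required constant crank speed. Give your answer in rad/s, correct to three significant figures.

For an in-line slider-crank, |v_piston| = rω|sinθ|·[1 + r cosθ/√(L² − r² sin²θ)].
With r = 0.0357 m, L = 0.1628 m, θ = 144.7°: the bracketed kinematic factor |dx/dθ| = 0.016907 m.
ω = v/|dx/dθ| = 7.17/0.016907 = 424.07 rad/s.

424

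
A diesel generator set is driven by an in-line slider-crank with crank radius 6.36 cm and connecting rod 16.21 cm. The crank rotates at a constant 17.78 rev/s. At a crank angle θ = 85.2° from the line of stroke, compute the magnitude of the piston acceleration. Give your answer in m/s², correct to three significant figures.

267

ω = 2π·17.8 = 111.7 rad/s
x(θ) = r cosθ + √(L² − r² sin²θ); with ω constant, a = ω²·d²x/dθ².
d²x/dθ² = −r cosθ − r²(cos2θ)/√u − r⁴ sin²2θ/(4u^{3/2}),  u = L² − r² sin²θ = 0.0222598 m².
Substituting r = 0.0636 m, L = 0.1621 m, θ = 85.2°: d²x/dθ² = +0.021376 m.
a = ω²·d²x/dθ² = (111.7)²·(+0.021376) = +266.77 m/s²;  |a| = 266.77 m/s².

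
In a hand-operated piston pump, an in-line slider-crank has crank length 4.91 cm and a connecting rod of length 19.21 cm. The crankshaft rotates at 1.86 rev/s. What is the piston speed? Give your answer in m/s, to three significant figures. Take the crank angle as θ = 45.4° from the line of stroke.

0.483

ω = 2π·1.86 = 11.69 rad/s
For an in-line slider-crank, x = r cosθ + √(L² − r² sin²θ), so v = −rω sinθ·[1 + r cosθ/√(L² − r² sin²θ)].
With r = 0.0491 m, L = 0.1921 m, θ = 45.4°: √(L² − r² sin²θ) = 0.18889 m.
v = −0.0491·11.69·0.71203·[1 + 0.0491·0.70215/0.18889] = -0.48314 m/s.
|v| = 0.48314 m/s.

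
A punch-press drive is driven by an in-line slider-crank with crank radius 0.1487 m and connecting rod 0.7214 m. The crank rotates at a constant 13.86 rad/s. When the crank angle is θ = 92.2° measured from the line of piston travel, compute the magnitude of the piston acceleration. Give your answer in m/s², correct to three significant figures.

7.10

ω = 13.86 rad/s
x(θ) = r cosθ + √(L² − r² sin²θ); with ω constant, a = ω²·d²x/dθ².
d²x/dθ² = −r cosθ − r²(cos2θ)/√u − r⁴ sin²2θ/(4u^{3/2}),  u = L² − r² sin²θ = 0.498339 m².
Substituting r = 0.1487 m, L = 0.7214 m, θ = 92.2°: d²x/dθ² = +0.036937 m.
a = ω²·d²x/dθ² = (13.86)²·(+0.036937) = +7.0955 m/s²;  |a| = 7.0955 m/s².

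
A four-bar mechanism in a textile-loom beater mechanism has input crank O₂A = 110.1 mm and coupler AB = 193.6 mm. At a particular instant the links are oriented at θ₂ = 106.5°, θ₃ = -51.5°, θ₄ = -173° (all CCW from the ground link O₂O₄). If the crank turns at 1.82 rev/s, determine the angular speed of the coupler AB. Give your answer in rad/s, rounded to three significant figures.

ω₂ = 11.44 rad/s (from 1.82 rev/s).
Differentiating the loop-closure r₂e^{iθ₂}+r₃e^{iθ₃}=r₁+r₄e^{iθ₄} gives r₂ω₂e^{iθ₂}+r₃ω₃e^{iθ₃}=r₄ω₄e^{iθ₄}.
Eliminating the other unknown: ω₃ = r₂ω₂ sin(θ₄−θ₂) / [r₃ sin(θ₃−θ₄)].
Numerator sine = +0.98629; denominator sine = +0.85264.
Result = 0.1101·11.44·(+0.98629) / (0.1936·(+0.85264)) = +7.5226 rad/s; magnitude 7.5226 rad/s.

7.52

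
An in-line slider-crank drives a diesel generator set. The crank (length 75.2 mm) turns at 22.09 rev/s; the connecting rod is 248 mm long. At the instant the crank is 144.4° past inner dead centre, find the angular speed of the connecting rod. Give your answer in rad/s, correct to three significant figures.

34.8

ω = 138.8 rad/s (converted from 22.09 rev/s).
The rod makes angle φ with the slider axis where L sinφ = r sinθ; differentiating, L cosφ·φ̇ = r ω cosθ.
L cosφ = √(L² − r² sin²θ) = 0.24411 m.
|ω_rod| = r ω |cosθ| / √(L² − r² sin²θ) = 0.0752·138.8·0.81310/0.24411 = 34.766 rad/s.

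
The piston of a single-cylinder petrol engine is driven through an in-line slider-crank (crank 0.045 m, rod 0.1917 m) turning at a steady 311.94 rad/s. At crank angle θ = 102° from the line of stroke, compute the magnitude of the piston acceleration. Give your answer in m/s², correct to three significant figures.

1870

ω = 311.9 rad/s
x(θ) = r cosθ + √(L² − r² sin²θ); with ω constant, a = ω²·d²x/dθ².
d²x/dθ² = −r cosθ − r²(cos2θ)/√u − r⁴ sin²2θ/(4u^{3/2}),  u = L² − r² sin²θ = 0.0348114 m².
Substituting r = 0.045 m, L = 0.1917 m, θ = 102°: d²x/dθ² = +0.019245 m.
a = ω²·d²x/dθ² = (311.9)²·(+0.019245) = +1872.7 m/s²;  |a| = 1872.7 m/s².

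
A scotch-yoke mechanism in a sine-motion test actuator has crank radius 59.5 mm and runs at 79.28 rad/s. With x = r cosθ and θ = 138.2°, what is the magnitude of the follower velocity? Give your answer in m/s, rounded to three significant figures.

3.14

ω = 79.28 rad/s
x = r cosθ ⇒ ẋ = −rω sinθ.
|v| = rω|sinθ| = 0.0595·79.28·|sin 138.2°| = 3.1441 m/s.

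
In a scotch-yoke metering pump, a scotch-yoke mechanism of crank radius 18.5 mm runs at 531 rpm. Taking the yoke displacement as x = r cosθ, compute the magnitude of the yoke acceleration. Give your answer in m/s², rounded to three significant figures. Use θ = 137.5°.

42.2

ω = 55.61 rad/s (from 531 rpm).
x = r cosθ ⇒ ẍ = −rω² cosθ (ω constant).
|a| = rω²|cosθ| = 0.0185·(55.61)²·|cos 137.5°| = 42.174 m/s².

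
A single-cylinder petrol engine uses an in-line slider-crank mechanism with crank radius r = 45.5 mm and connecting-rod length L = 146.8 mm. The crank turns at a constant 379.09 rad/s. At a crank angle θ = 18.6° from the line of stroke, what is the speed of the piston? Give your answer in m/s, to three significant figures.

ω = 379.1 rad/s
For an in-line slider-crank, x = r cosθ + √(L² − r² sin²θ), so v = −rω sinθ·[1 + r cosθ/√(L² − r² sin²θ)].
With r = 0.0455 m, L = 0.1468 m, θ = 18.6°: √(L² − r² sin²θ) = 0.14608 m.
v = −0.0455·379.1·0.31896·[1 + 0.0455·0.94777/0.14608] = -7.1257 m/s.
|v| = 7.1257 m/s.

7.13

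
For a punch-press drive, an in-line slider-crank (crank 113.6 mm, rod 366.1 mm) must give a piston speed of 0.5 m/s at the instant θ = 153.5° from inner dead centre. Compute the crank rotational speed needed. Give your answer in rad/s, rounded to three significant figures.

13.7

For an in-line slider-crank, |v_piston| = rω|sinθ|·[1 + r cosθ/√(L² − r² sin²θ)].
With r = 0.1136 m, L = 0.3661 m, θ = 153.5°: the bracketed kinematic factor |dx/dθ| = 0.036475 m.
ω = v/|dx/dθ| = 0.5/0.036475 = 13.708 rad/s.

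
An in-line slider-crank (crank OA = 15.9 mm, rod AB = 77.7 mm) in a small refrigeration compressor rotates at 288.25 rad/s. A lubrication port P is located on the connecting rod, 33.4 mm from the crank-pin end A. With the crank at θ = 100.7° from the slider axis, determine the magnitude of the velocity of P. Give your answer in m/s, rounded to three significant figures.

ω = 288.2 rad/s.  Crank-pin speed |V_A| = rω = 4.5832 m/s, perpendicular to OA.
Rod angle: sinφ = −(r/L) sinθ ⇒ φ = -11.600°; ω_rod = −rω cosθ/√(L²−r²sin²θ) = +11.18 rad/s.
V_P = V_A + ω_rod × AP, with AP = 0.0334 m along the rod.
Components: V_Px = −rω sinθ − a·ω_rod·sinφ = -4.4284 m/s;  V_Py = rω cosθ + a·ω_rod·cosφ = -0.48516 m/s.
|V_P| = √(V_Px² + V_Py²) = 4.4549 m/s.

4.45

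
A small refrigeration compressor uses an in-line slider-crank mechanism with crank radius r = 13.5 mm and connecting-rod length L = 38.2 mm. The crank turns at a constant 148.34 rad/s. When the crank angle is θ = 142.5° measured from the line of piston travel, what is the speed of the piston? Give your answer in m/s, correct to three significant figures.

ω = 148.3 rad/s
For an in-line slider-crank, x = r cosθ + √(L² − r² sin²θ), so v = −rω sinθ·[1 + r cosθ/√(L² − r² sin²θ)].
With r = 0.0135 m, L = 0.0382 m, θ = 142.5°: √(L² − r² sin²θ) = 0.037305 m.
v = −0.0135·148.3·0.60876·[1 + 0.0135·-0.79335/0.037305] = -0.8691 m/s.
|v| = 0.8691 m/s.

0.869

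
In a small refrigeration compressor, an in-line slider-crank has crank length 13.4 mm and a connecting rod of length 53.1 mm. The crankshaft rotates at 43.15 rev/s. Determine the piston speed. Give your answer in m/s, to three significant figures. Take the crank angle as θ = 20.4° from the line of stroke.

1.57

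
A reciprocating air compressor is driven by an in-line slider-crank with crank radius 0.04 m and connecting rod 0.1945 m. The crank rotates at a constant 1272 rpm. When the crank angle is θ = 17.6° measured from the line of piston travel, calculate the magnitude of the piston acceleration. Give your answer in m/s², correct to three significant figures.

797

ω = 2π·1272/60 = 133.2 rad/s
x(θ) = r cosθ + √(L² − r² sin²θ); with ω constant, a = ω²·d²x/dθ².
d²x/dθ² = −r cosθ − r²(cos2θ)/√u − r⁴ sin²2θ/(4u^{3/2}),  u = L² − r² sin²θ = 0.037684 m².
Substituting r = 0.04 m, L = 0.1945 m, θ = 17.6°: d²x/dθ² = -0.044892 m.
a = ω²·d²x/dθ² = (133.2)²·(-0.044892) = -796.52 m/s²;  |a| = 796.52 m/s².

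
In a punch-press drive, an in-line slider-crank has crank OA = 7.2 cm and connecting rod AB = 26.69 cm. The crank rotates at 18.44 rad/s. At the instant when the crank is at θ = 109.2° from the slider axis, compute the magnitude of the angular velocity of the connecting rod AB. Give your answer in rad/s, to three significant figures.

1.69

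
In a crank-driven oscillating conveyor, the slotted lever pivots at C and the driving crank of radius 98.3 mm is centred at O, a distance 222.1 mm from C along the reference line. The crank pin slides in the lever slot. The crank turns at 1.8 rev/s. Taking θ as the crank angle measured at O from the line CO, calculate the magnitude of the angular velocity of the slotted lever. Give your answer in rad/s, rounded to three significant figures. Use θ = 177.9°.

ω = 11.31 rad/s (from 1.8 rev/s).
Crank pin A relative to C: A = (d + r cosθ, r sinθ); lever angle φ = atan2(r sinθ, d + r cosθ).
Differentiating tanφ: φ̇ = rω(d cosθ + r)/(d² + r² + 2dr cosθ).
d² + r² + 2dr cosθ = |CA|² = 0.0153558 m²;  d cosθ + r = -0.12365 m.
|ω_lever| = |0.0983·11.31·-0.12365| / 0.0153558 = 8.9522 rad/s.

8.95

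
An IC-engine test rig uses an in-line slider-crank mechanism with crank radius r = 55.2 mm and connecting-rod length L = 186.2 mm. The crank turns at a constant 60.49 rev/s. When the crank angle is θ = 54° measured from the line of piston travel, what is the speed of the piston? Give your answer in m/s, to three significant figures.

ω = 2π·60.5 = 380.1 rad/s
For an in-line slider-crank, x = r cosθ + √(L² − r² sin²θ), so v = −rω sinθ·[1 + r cosθ/√(L² − r² sin²θ)].
With r = 0.0552 m, L = 0.1862 m, θ = 54°: √(L² − r² sin²θ) = 0.18077 m.
v = −0.0552·380.1·0.80902·[1 + 0.0552·0.58779/0.18077] = -20.02 m/s.
|v| = 20.02 m/s.

20.0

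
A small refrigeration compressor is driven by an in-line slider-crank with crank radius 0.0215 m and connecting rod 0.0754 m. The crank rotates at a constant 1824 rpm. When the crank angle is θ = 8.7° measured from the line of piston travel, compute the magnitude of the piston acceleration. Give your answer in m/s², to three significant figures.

989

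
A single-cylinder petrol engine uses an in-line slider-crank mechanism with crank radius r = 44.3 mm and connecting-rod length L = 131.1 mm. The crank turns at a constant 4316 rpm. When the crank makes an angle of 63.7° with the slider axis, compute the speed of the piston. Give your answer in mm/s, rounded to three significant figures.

20800

ω = 2π·4316/60 = 452 rad/s
For an in-line slider-crank, x = r cosθ + √(L² − r² sin²θ), so v = −rω sinθ·[1 + r cosθ/√(L² − r² sin²θ)].
With r = 0.0443 m, L = 0.1311 m, θ = 63.7°: √(L² − r² sin²θ) = 0.12494 m.
v = −0.0443·452·0.89649·[1 + 0.0443·0.44307/0.12494] = -20.77 m/s.
|v| = 20.77 m/s = 20770 mm/s.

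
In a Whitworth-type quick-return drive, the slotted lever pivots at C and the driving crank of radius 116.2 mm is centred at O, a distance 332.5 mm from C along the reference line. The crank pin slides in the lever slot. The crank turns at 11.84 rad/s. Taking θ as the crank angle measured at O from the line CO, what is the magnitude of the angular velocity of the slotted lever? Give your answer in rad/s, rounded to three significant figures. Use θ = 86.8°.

ω = 11.84 rad/s
Crank pin A relative to C: A = (d + r cosθ, r sinθ); lever angle φ = atan2(r sinθ, d + r cosθ).
Differentiating tanφ: φ̇ = rω(d cosθ + r)/(d² + r² + 2dr cosθ).
d² + r² + 2dr cosθ = |CA|² = 0.128372 m²;  d cosθ + r = +0.13476 m.
|ω_lever| = |0.1162·11.84·+0.13476| / 0.128372 = 1.4443 rad/s.

1.44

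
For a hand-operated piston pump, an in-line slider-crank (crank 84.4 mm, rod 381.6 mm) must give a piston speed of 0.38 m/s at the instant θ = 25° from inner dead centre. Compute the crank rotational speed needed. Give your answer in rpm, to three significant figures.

For an in-line slider-crank, |v_piston| = rω|sinθ|·[1 + r cosθ/√(L² − r² sin²θ)].
With r = 0.0844 m, L = 0.3816 m, θ = 25°: the bracketed kinematic factor |dx/dθ| = 0.04285 m.
ω = v/|dx/dθ| = 0.38/0.04285 = 8.8681 rad/s.
N = 60ω/(2π) = 84.684 rpm.

84.7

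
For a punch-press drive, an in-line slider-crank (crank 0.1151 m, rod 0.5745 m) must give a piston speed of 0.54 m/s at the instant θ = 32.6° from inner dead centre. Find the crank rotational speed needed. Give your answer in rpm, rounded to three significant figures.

For an in-line slider-crank, |v_piston| = rω|sinθ|·[1 + r cosθ/√(L² − r² sin²θ)].
With r = 0.1151 m, L = 0.5745 m, θ = 32.6°: the bracketed kinematic factor |dx/dθ| = 0.072541 m.
ω = v/|dx/dθ| = 0.54/0.072541 = 7.4441 rad/s.
N = 60ω/(2π) = 71.086 rpm.

71.1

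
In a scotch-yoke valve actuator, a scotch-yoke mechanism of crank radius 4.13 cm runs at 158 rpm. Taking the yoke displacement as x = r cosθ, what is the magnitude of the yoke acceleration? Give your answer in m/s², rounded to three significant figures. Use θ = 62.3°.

ω = 16.55 rad/s (from 158 rpm).
x = r cosθ ⇒ ẍ = −rω² cosθ (ω constant).
|a| = rω²|cosθ| = 0.0413·(16.55)²·|cos 62.3°| = 5.2557 m/s².

5.26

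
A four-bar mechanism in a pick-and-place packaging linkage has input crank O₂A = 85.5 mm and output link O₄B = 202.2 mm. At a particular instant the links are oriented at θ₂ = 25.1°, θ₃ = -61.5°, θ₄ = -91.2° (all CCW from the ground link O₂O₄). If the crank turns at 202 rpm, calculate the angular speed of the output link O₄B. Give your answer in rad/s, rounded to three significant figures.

18.0

ω₂ = 21.15 rad/s (from 202 rpm).
Differentiating the loop-closure r₂e^{iθ₂}+r₃e^{iθ₃}=r₁+r₄e^{iθ₄} gives r₂ω₂e^{iθ₂}+r₃ω₃e^{iθ₃}=r₄ω₄e^{iθ₄}.
Eliminating the other unknown: ω₄ = r₂ω₂ sin(θ₂−θ₃) / [r₄ sin(θ₄−θ₃)].
Numerator sine = +0.99824; denominator sine = -0.49546.
Result = 0.0855·21.15·(+0.99824) / (0.2022·(-0.49546)) = -18.022 rad/s; magnitude 18.022 rad/s.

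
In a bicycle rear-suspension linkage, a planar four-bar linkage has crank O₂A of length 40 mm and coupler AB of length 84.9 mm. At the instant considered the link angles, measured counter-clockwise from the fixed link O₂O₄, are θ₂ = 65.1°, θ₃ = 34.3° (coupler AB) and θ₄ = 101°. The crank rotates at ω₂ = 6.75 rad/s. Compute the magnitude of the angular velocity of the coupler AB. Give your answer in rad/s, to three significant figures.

ω₂ = 6.75 rad/s
Differentiating the loop-closure r₂e^{iθ₂}+r₃e^{iθ₃}=r₁+r₄e^{iθ₄} gives r₂ω₂e^{iθ₂}+r₃ω₃e^{iθ₃}=r₄ω₄e^{iθ₄}.
Eliminating the other unknown: ω₃ = r₂ω₂ sin(θ₄−θ₂) / [r₃ sin(θ₃−θ₄)].
Numerator sine = +0.58637; denominator sine = -0.91845.
Result = 0.04·6.75·(+0.58637) / (0.0849·(-0.91845)) = -2.0304 rad/s; magnitude 2.0304 rad/s.

2.03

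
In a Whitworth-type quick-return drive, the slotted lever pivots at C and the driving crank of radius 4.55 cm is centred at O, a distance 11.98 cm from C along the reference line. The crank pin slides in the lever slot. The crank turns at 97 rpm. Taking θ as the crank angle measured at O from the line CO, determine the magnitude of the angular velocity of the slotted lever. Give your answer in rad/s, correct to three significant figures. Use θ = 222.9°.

2.32

ω = 10.16 rad/s (from 97 rpm).
Crank pin A relative to C: A = (d + r cosθ, r sinθ); lever angle φ = atan2(r sinθ, d + r cosθ).
Differentiating tanφ: φ̇ = rω(d cosθ + r)/(d² + r² + 2dr cosθ).
d² + r² + 2dr cosθ = |CA|² = 0.00843625 m²;  d cosθ + r = -0.042259 m.
|ω_lever| = |0.0455·10.16·-0.042259| / 0.00843625 = 2.3151 rad/s.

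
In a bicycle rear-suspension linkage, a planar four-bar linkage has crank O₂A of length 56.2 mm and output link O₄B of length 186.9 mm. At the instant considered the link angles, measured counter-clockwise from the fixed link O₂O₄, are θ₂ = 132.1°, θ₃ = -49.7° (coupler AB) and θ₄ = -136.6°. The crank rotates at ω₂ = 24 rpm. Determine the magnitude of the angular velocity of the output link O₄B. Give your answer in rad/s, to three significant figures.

ω₂ = 2.513 rad/s (from 24 rpm).
Differentiating the loop-closure r₂e^{iθ₂}+r₃e^{iθ₃}=r₁+r₄e^{iθ₄} gives r₂ω₂e^{iθ₂}+r₃ω₃e^{iθ₃}=r₄ω₄e^{iθ₄}.
Eliminating the other unknown: ω₄ = r₂ω₂ sin(θ₂−θ₃) / [r₄ sin(θ₄−θ₃)].
Numerator sine = -0.03141; denominator sine = -0.99854.
Result = 0.0562·2.513·(-0.03141) / (0.1869·(-0.99854)) = +0.023773 rad/s; magnitude 0.023773 rad/s.

0.0238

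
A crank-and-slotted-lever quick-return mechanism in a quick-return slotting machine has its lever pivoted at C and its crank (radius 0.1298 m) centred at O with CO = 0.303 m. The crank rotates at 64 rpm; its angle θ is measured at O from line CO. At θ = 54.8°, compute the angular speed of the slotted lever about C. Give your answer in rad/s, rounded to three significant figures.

ω = 6.702 rad/s (from 64 rpm).
Crank pin A relative to C: A = (d + r cosθ, r sinθ); lever angle φ = atan2(r sinθ, d + r cosθ).
Differentiating tanφ: φ̇ = rω(d cosθ + r)/(d² + r² + 2dr cosθ).
d² + r² + 2dr cosθ = |CA|² = 0.153999 m²;  d cosθ + r = +0.30446 m.
|ω_lever| = |0.1298·6.702·+0.30446| / 0.153999 = 1.7199 rad/s.

1.72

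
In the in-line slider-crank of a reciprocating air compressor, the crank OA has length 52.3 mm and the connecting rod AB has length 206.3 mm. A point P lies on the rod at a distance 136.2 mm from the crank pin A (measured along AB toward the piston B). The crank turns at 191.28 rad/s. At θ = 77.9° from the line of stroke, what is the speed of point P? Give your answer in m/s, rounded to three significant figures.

ω = 191.3 rad/s.  Crank-pin speed |V_A| = rω = 10.004 m/s, perpendicular to OA.
Rod angle: sinφ = −(r/L) sinθ ⇒ φ = -14.352°; ω_rod = −rω cosθ/√(L²−r²sin²θ) = -10.492 rad/s.
V_P = V_A + ω_rod × AP, with AP = 0.1362 m along the rod.
Components: V_Px = −rω sinθ − a·ω_rod·sinφ = -10.136 m/s;  V_Py = rω cosθ + a·ω_rod·cosφ = +0.71256 m/s.
|V_P| = √(V_Px² + V_Py²) = 10.161 m/s.

10.2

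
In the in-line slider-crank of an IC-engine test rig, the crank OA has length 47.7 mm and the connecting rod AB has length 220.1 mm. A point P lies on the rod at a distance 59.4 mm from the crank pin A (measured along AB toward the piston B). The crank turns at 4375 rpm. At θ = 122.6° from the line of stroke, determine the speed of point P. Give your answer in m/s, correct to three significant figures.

ω = 458.1 rad/s.  Crank-pin speed |V_A| = rω = 21.854 m/s, perpendicular to OA.
Rod angle: sinφ = −(r/L) sinθ ⇒ φ = -10.520°; ω_rod = −rω cosθ/√(L²−r²sin²θ) = +54.409 rad/s.
V_P = V_A + ω_rod × AP, with AP = 0.0594 m along the rod.
Components: V_Px = −rω sinθ − a·ω_rod·sinφ = -17.821 m/s;  V_Py = rω cosθ + a·ω_rod·cosφ = -8.5966 m/s.
|V_P| = √(V_Px² + V_Py²) = 19.786 m/s.

19.8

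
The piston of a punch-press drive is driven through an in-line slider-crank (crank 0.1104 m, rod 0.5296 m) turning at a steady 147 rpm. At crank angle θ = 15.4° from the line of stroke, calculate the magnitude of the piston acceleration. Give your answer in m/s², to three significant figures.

29.9

ω = 2π·147/60 = 15.39 rad/s
x(θ) = r cosθ + √(L² − r² sin²θ); with ω constant, a = ω²·d²x/dθ².
d²x/dθ² = −r cosθ − r²(cos2θ)/√u − r⁴ sin²2θ/(4u^{3/2}),  u = L² − r² sin²θ = 0.279617 m².
Substituting r = 0.1104 m, L = 0.5296 m, θ = 15.4°: d²x/dθ² = -0.1263 m.
a = ω²·d²x/dθ² = (15.39)²·(-0.1263) = -29.929 m/s²;  |a| = 29.929 m/s².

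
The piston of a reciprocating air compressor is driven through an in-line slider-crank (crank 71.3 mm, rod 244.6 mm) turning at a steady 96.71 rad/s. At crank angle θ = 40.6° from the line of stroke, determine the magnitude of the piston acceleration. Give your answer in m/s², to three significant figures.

ω = 96.71 rad/s
x(θ) = r cosθ + √(L² − r² sin²θ); with ω constant, a = ω²·d²x/dθ².
d²x/dθ² = −r cosθ − r²(cos2θ)/√u − r⁴ sin²2θ/(4u^{3/2}),  u = L² − r² sin²θ = 0.0576762 m².
Substituting r = 0.0713 m, L = 0.2446 m, θ = 40.6°: d²x/dθ² = -0.05783 m.
a = ω²·d²x/dθ² = (96.71)²·(-0.05783) = -540.87 m/s²;  |a| = 540.87 m/s².

541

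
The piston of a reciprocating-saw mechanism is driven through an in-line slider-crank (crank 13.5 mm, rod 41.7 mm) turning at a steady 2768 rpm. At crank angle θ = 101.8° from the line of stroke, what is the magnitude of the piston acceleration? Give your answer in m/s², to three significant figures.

585

ω = 2π·2768/60 = 289.9 rad/s
x(θ) = r cosθ + √(L² − r² sin²θ); with ω constant, a = ω²·d²x/dθ².
d²x/dθ² = −r cosθ − r²(cos2θ)/√u − r⁴ sin²2θ/(4u^{3/2}),  u = L² − r² sin²θ = 0.00156426 m².
Substituting r = 0.0135 m, L = 0.0417 m, θ = 101.8°: d²x/dθ² = +0.0069618 m.
a = ω²·d²x/dθ² = (289.9)²·(+0.0069618) = +584.94 m/s²;  |a| = 584.94 m/s².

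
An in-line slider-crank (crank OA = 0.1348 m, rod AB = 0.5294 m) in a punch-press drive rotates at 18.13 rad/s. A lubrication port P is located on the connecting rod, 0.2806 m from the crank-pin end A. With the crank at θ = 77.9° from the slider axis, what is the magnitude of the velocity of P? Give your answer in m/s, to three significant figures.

2.47

ω = 18.13 rad/s.  Crank-pin speed |V_A| = rω = 2.4439 m/s, perpendicular to OA.
Rod angle: sinφ = −(r/L) sinθ ⇒ φ = -14.417°; ω_rod = −rω cosθ/√(L²−r²sin²θ) = -0.99915 rad/s.
V_P = V_A + ω_rod × AP, with AP = 0.2806 m along the rod.
Components: V_Px = −rω sinθ − a·ω_rod·sinφ = -2.4594 m/s;  V_Py = rω cosθ + a·ω_rod·cosφ = +0.24076 m/s.
|V_P| = √(V_Px² + V_Py²) = 2.4712 m/s.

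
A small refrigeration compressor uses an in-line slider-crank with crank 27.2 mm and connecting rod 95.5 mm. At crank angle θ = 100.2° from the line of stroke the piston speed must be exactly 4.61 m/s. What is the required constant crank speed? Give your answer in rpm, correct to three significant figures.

1740

For an in-line slider-crank, |v_piston| = rω|sinθ|·[1 + r cosθ/√(L² − r² sin²θ)].
With r = 0.0272 m, L = 0.0955 m, θ = 100.2°: the bracketed kinematic factor |dx/dθ| = 0.025364 m.
ω = v/|dx/dθ| = 4.61/0.025364 = 181.76 rad/s.
N = 60ω/(2π) = 1735.7 rpm.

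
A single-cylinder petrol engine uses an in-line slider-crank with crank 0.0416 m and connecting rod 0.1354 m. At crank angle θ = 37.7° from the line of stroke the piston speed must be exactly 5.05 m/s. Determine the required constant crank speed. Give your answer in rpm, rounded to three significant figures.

For an in-line slider-crank, |v_piston| = rω|sinθ|·[1 + r cosθ/√(L² − r² sin²θ)].
With r = 0.0416 m, L = 0.1354 m, θ = 37.7°: the bracketed kinematic factor |dx/dθ| = 0.031736 m.
ω = v/|dx/dθ| = 5.05/0.031736 = 159.13 rad/s.
N = 60ω/(2π) = 1519.5 rpm.

1520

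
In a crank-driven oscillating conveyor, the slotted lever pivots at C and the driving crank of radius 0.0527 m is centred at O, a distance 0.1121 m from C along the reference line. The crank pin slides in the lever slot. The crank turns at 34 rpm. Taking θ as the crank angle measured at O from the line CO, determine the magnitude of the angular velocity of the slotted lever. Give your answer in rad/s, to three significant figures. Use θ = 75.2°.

ω = 3.56 rad/s (from 34 rpm).
Crank pin A relative to C: A = (d + r cosθ, r sinθ); lever angle φ = atan2(r sinθ, d + r cosθ).
Differentiating tanφ: φ̇ = rω(d cosθ + r)/(d² + r² + 2dr cosθ).
d² + r² + 2dr cosθ = |CA|² = 0.0183619 m²;  d cosθ + r = +0.081335 m.
|ω_lever| = |0.0527·3.56·+0.081335| / 0.0183619 = 0.83115 rad/s.

0.831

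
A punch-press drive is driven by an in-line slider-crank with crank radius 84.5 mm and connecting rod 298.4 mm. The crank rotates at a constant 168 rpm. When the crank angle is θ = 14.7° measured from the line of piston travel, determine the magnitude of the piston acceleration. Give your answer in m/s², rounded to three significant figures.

ω = 2π·168/60 = 17.59 rad/s
x(θ) = r cosθ + √(L² − r² sin²θ); with ω constant, a = ω²·d²x/dθ².
d²x/dθ² = −r cosθ − r²(cos2θ)/√u − r⁴ sin²2θ/(4u^{3/2}),  u = L² − r² sin²θ = 0.0885828 m².
Substituting r = 0.0845 m, L = 0.2984 m, θ = 14.7°: d²x/dθ² = -0.10275 m.
a = ω²·d²x/dθ² = (17.59)²·(-0.10275) = -31.803 m/s²;  |a| = 31.803 m/s².

31.8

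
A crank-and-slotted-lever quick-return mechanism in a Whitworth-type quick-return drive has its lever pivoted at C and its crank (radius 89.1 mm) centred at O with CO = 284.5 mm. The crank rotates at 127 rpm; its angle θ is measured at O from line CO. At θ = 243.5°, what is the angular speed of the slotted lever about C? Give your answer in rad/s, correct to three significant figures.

0.677

ω = 13.3 rad/s (from 127 rpm).
Crank pin A relative to C: A = (d + r cosθ, r sinθ); lever angle φ = atan2(r sinθ, d + r cosθ).
Differentiating tanφ: φ̇ = rω(d cosθ + r)/(d² + r² + 2dr cosθ).
d² + r² + 2dr cosθ = |CA|² = 0.0662578 m²;  d cosθ + r = -0.037843 m.
|ω_lever| = |0.0891·13.3·-0.037843| / 0.0662578 = 0.6768 rad/s.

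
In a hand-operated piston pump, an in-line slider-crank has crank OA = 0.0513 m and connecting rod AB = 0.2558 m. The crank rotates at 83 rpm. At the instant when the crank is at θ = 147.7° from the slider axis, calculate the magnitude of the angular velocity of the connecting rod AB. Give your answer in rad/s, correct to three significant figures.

ω = 8.692 rad/s (converted from 83 rpm).
The rod makes angle φ with the slider axis where L sinφ = r sinθ; differentiating, L cosφ·φ̇ = r ω cosθ.
L cosφ = √(L² − r² sin²θ) = 0.25433 m.
|ω_rod| = r ω |cosθ| / √(L² − r² sin²θ) = 0.0513·8.692·0.84526/0.25433 = 1.4819 rad/s.

1.48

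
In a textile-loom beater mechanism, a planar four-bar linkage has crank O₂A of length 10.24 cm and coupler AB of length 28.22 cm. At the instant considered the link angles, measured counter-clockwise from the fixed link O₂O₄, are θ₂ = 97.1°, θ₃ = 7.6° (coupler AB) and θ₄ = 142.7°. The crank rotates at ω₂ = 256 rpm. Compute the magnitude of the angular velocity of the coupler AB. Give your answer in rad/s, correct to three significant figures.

ω₂ = 26.81 rad/s (from 256 rpm).
Differentiating the loop-closure r₂e^{iθ₂}+r₃e^{iθ₃}=r₁+r₄e^{iθ₄} gives r₂ω₂e^{iθ₂}+r₃ω₃e^{iθ₃}=r₄ω₄e^{iθ₄}.
Eliminating the other unknown: ω₃ = r₂ω₂ sin(θ₄−θ₂) / [r₃ sin(θ₃−θ₄)].
Numerator sine = +0.71447; denominator sine = -0.70587.
Result = 0.1024·26.81·(+0.71447) / (0.2822·(-0.70587)) = -9.8463 rad/s; magnitude 9.8463 rad/s.

9.85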